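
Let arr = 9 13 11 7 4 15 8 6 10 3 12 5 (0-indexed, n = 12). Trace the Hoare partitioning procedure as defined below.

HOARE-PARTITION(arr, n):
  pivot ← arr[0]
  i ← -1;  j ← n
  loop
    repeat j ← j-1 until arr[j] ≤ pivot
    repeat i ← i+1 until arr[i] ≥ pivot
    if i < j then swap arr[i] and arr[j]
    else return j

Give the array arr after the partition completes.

5 3 6 7 4 8 15 11 10 13 12 9

pivot = arr[0] = 9; i = -1, j = 12
j→11 (arr[11]=5≤9), i→0 (arr[0]=9≥9); i<j, swap → 5 13 11 7 4 15 8 6 10 3 12 9
j→9 (arr[9]=3≤9), i→1 (arr[1]=13≥9); i<j, swap → 5 3 11 7 4 15 8 6 10 13 12 9
j→7 (arr[7]=6≤9), i→2 (arr[2]=11≥9); i<j, swap → 5 3 6 7 4 15 8 11 10 13 12 9
j→6 (arr[6]=8≤9), i→5 (arr[5]=15≥9); i<j, swap → 5 3 6 7 4 8 15 11 10 13 12 9
j→5, i→6; i≥j, return j=5. arr = 5 3 6 7 4 8 15 11 10 13 12 9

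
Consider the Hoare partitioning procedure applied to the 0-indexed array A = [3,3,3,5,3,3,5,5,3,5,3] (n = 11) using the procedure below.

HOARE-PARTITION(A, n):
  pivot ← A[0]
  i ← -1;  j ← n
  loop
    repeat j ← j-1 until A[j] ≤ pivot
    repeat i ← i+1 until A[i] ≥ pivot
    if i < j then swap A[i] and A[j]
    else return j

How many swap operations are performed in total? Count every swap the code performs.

pivot=3
j stops at 10 (3), i stops at 0 (3); swap ⇒ [3,3,3,5,3,3,5,5,3,5,3]
j stops at 8 (3), i stops at 1 (3); swap ⇒ [3,3,3,5,3,3,5,5,3,5,3]
j stops at 5 (3), i stops at 2 (3); swap ⇒ [3,3,3,5,3,3,5,5,3,5,3]
j stops at 4 (3), i stops at 3 (5); swap ⇒ [3,3,3,3,5,3,5,5,3,5,3]
j stops at 3, i stops at 4; i≥j ⇒ return 3. A=[3,3,3,3,5,3,5,5,3,5,3]

4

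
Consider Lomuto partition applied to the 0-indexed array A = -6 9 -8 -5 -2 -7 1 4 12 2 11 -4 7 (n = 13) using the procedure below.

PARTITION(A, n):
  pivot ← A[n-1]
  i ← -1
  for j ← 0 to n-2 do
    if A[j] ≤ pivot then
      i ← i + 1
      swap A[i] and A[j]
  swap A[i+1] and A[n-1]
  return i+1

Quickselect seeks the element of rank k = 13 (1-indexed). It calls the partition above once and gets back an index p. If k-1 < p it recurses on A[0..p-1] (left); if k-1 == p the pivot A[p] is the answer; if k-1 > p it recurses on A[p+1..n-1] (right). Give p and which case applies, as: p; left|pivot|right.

pivot=7, i=-1
j=0: -6≤7, i=0, swap(0,0) ⇒ -6 9 -8 -5 -2 -7 1 4 12 2 11 -4 7
j=1: 9>7, skip
j=2: -8≤7, i=1, swap(1,2) ⇒ -6 -8 9 -5 -2 -7 1 4 12 2 11 -4 7
j=3: -5≤7, i=2, swap(2,3) ⇒ -6 -8 -5 9 -2 -7 1 4 12 2 11 -4 7
j=4: -2≤7, i=3, swap(3,4) ⇒ -6 -8 -5 -2 9 -7 1 4 12 2 11 -4 7
j=5: -7≤7, i=4, swap(4,5) ⇒ -6 -8 -5 -2 -7 9 1 4 12 2 11 -4 7
j=6: 1≤7, i=5, swap(5,6) ⇒ -6 -8 -5 -2 -7 1 9 4 12 2 11 -4 7
j=7: 4≤7, i=6, swap(6,7) ⇒ -6 -8 -5 -2 -7 1 4 9 12 2 11 -4 7
j=8: 12>7, skip
j=9: 2≤7, i=7, swap(7,9) ⇒ -6 -8 -5 -2 -7 1 4 2 12 9 11 -4 7
j=10: 11>7, skip
j=11: -4≤7, i=8, swap(8,11) ⇒ -6 -8 -5 -2 -7 1 4 2 -4 9 11 12 7
swap(9,12) ⇒ -6 -8 -5 -2 -7 1 4 2 -4 7 11 12 9; return 9
p = 9; k-1 = 12 > 9 ⇒ right

9; right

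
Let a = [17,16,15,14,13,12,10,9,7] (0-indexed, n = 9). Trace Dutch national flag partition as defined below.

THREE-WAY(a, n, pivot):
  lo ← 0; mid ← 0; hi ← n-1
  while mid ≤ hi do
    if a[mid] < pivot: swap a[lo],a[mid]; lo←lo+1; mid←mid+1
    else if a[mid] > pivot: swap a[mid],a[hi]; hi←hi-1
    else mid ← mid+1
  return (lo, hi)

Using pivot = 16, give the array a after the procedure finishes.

lo=0 mid=0 hi=8
17>16: swap(0,8), hi=7 ⇒ [7,16,15,14,13,12,10,9,17]
7<16: swap(0,0), lo=1 mid=1 ⇒ [7,16,15,14,13,12,10,9,17]
16=16: mid=2
15<16: swap(1,2), lo=2 mid=3 ⇒ [7,15,16,14,13,12,10,9,17]
14<16: swap(2,3), lo=3 mid=4 ⇒ [7,15,14,16,13,12,10,9,17]
13<16: swap(3,4), lo=4 mid=5 ⇒ [7,15,14,13,16,12,10,9,17]
12<16: swap(4,5), lo=5 mid=6 ⇒ [7,15,14,13,12,16,10,9,17]
10<16: swap(5,6), lo=6 mid=7 ⇒ [7,15,14,13,12,10,16,9,17]
9<16: swap(6,7), lo=7 mid=8 ⇒ [7,15,14,13,12,10,9,16,17]
done. lo=7 hi=7; a=[7,15,14,13,12,10,9,16,17]

[7,15,14,13,12,10,9,16,17]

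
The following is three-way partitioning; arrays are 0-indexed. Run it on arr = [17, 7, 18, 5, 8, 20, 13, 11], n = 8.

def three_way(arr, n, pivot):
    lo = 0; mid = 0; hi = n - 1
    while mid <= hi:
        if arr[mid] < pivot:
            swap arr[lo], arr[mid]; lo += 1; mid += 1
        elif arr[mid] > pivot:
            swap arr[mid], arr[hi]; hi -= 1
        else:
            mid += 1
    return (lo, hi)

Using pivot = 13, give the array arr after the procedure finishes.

[11, 7, 5, 8, 13, 20, 18, 17]

pivot = 13; lo=0, mid=0, hi=7
arr[mid]=17>13: swap arr[0],arr[7]; hi=6 → [11, 7, 18, 5, 8, 20, 13, 17]
arr[mid]=11<13: swap arr[0],arr[0]; lo=1,mid=1 → [11, 7, 18, 5, 8, 20, 13, 17]
arr[mid]=7<13: swap arr[1],arr[1]; lo=2,mid=2 → [11, 7, 18, 5, 8, 20, 13, 17]
arr[mid]=18>13: swap arr[2],arr[6]; hi=5 → [11, 7, 13, 5, 8, 20, 18, 17]
arr[mid]=13=13: mid=3
arr[mid]=5<13: swap arr[2],arr[3]; lo=3,mid=4 → [11, 7, 5, 13, 8, 20, 18, 17]
arr[mid]=8<13: swap arr[3],arr[4]; lo=4,mid=5 → [11, 7, 5, 8, 13, 20, 18, 17]
arr[mid]=20>13: swap arr[5],arr[5]; hi=4 → [11, 7, 5, 8, 13, 20, 18, 17]
end: lo=4, hi=4; arr = [11, 7, 5, 8, 13, 20, 18, 17]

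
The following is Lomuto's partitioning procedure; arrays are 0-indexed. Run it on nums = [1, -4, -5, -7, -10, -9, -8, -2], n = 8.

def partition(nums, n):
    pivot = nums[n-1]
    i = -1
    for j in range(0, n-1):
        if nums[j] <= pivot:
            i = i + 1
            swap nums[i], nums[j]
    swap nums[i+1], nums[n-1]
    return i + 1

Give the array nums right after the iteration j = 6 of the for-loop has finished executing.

[-4, -5, -7, -10, -9, -8, 1, -2]

pivot=-2, i=-1
j=0: 1>-2, skip
j=1: -4≤-2, i=0, swap(0,1) ⇒ [-4, 1, -5, -7, -10, -9, -8, -2]
j=2: -5≤-2, i=1, swap(1,2) ⇒ [-4, -5, 1, -7, -10, -9, -8, -2]
j=3: -7≤-2, i=2, swap(2,3) ⇒ [-4, -5, -7, 1, -10, -9, -8, -2]
j=4: -10≤-2, i=3, swap(3,4) ⇒ [-4, -5, -7, -10, 1, -9, -8, -2]
j=5: -9≤-2, i=4, swap(4,5) ⇒ [-4, -5, -7, -10, -9, 1, -8, -2]
j=6: -8≤-2, i=5, swap(5,6) ⇒ [-4, -5, -7, -10, -9, -8, 1, -2]
(after j=6) nums = [-4, -5, -7, -10, -9, -8, 1, -2]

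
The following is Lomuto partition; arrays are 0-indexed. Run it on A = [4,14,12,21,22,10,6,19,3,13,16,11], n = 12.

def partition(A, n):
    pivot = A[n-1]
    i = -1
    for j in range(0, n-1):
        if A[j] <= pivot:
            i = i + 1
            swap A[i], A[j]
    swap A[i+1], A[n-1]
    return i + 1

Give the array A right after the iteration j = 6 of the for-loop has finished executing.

pivot = A[11] = 11; i = -1
j=0: A[0]=4 ≤ 11 → i=0, swap A[0],A[0] (no change) → [4,14,12,21,22,10,6,19,3,13,16,11]
j=1: A[1]=14 > 11 → no swap
j=2: A[2]=12 > 11 → no swap
j=3: A[3]=21 > 11 → no swap
j=4: A[4]=22 > 11 → no swap
j=5: A[5]=10 ≤ 11 → i=1, swap A[1],A[5] → [4,10,12,21,22,14,6,19,3,13,16,11]
j=6: A[6]=6 ≤ 11 → i=2, swap A[2],A[6] → [4,10,6,21,22,14,12,19,3,13,16,11]
(after j=6) A = [4,10,6,21,22,14,12,19,3,13,16,11]

[4,10,6,21,22,14,12,19,3,13,16,11]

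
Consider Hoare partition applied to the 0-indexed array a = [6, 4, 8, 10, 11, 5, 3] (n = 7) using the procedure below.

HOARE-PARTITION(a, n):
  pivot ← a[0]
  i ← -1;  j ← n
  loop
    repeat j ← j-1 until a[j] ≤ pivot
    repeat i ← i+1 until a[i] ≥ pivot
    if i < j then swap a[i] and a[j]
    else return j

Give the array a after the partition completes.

[3, 4, 5, 10, 11, 8, 6]

pivot = a[0] = 6; i = -1, j = 7
j→6 (a[6]=3≤6), i→0 (a[0]=6≥6); i<j, swap → [3, 4, 8, 10, 11, 5, 6]
j→5 (a[5]=5≤6), i→2 (a[2]=8≥6); i<j, swap → [3, 4, 5, 10, 11, 8, 6]
j→2, i→3; i≥j, return j=2. a = [3, 4, 5, 10, 11, 8, 6]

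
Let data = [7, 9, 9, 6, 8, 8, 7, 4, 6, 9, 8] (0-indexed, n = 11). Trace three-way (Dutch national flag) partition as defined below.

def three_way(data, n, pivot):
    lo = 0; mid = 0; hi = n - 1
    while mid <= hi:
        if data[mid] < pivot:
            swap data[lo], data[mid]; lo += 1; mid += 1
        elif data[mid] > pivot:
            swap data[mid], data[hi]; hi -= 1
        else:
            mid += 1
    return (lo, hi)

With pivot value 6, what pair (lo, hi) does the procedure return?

lo=0 mid=0 hi=10
7>6: swap(0,10), hi=9 ⇒ [8, 9, 9, 6, 8, 8, 7, 4, 6, 9, 7]
8>6: swap(0,9), hi=8 ⇒ [9, 9, 9, 6, 8, 8, 7, 4, 6, 8, 7]
9>6: swap(0,8), hi=7 ⇒ [6, 9, 9, 6, 8, 8, 7, 4, 9, 8, 7]
6=6: mid=1
9>6: swap(1,7), hi=6 ⇒ [6, 4, 9, 6, 8, 8, 7, 9, 9, 8, 7]
4<6: swap(0,1), lo=1 mid=2 ⇒ [4, 6, 9, 6, 8, 8, 7, 9, 9, 8, 7]
9>6: swap(2,6), hi=5 ⇒ [4, 6, 7, 6, 8, 8, 9, 9, 9, 8, 7]
7>6: swap(2,5), hi=4 ⇒ [4, 6, 8, 6, 8, 7, 9, 9, 9, 8, 7]
8>6: swap(2,4), hi=3 ⇒ [4, 6, 8, 6, 8, 7, 9, 9, 9, 8, 7]
8>6: swap(2,3), hi=2 ⇒ [4, 6, 6, 8, 8, 7, 9, 9, 9, 8, 7]
6=6: mid=3
done. lo=1 hi=2; data=[4, 6, 6, 8, 8, 7, 9, 9, 9, 8, 7]

(1, 2)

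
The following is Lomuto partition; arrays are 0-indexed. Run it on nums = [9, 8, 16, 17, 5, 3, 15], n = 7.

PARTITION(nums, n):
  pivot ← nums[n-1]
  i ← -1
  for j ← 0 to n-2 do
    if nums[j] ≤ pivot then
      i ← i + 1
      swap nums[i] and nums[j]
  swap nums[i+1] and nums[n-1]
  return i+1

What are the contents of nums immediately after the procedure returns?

pivot = nums[6] = 15; i = -1
j=0: nums[0]=9 ≤ 15 → i=0, swap nums[0],nums[0] (no change) → [9, 8, 16, 17, 5, 3, 15]
j=1: nums[1]=8 ≤ 15 → i=1, swap nums[1],nums[1] (no change) → [9, 8, 16, 17, 5, 3, 15]
j=2: nums[2]=16 > 15 → no swap
j=3: nums[3]=17 > 15 → no swap
j=4: nums[4]=5 ≤ 15 → i=2, swap nums[2],nums[4] → [9, 8, 5, 17, 16, 3, 15]
j=5: nums[5]=3 ≤ 15 → i=3, swap nums[3],nums[5] → [9, 8, 5, 3, 16, 17, 15]
final swap nums[4],nums[6] → [9, 8, 5, 3, 15, 17, 16]; return 4

[9, 8, 5, 3, 15, 17, 16]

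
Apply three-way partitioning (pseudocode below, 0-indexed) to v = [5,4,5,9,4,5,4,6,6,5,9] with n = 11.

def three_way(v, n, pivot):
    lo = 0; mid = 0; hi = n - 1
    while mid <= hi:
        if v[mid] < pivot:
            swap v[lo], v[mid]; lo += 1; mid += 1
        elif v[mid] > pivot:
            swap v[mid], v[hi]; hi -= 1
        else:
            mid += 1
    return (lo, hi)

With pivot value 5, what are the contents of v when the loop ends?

pivot = 5; lo=0, mid=0, hi=10
v[mid]=5=5: mid=1
v[mid]=4<5: swap v[0],v[1]; lo=1,mid=2 → [4,5,5,9,4,5,4,6,6,5,9]
v[mid]=5=5: mid=3
v[mid]=9>5: swap v[3],v[10]; hi=9 → [4,5,5,9,4,5,4,6,6,5,9]
v[mid]=9>5: swap v[3],v[9]; hi=8 → [4,5,5,5,4,5,4,6,6,9,9]
v[mid]=5=5: mid=4
v[mid]=4<5: swap v[1],v[4]; lo=2,mid=5 → [4,4,5,5,5,5,4,6,6,9,9]
v[mid]=5=5: mid=6
v[mid]=4<5: swap v[2],v[6]; lo=3,mid=7 → [4,4,4,5,5,5,5,6,6,9,9]
v[mid]=6>5: swap v[7],v[8]; hi=7 → [4,4,4,5,5,5,5,6,6,9,9]
v[mid]=6>5: swap v[7],v[7]; hi=6 → [4,4,4,5,5,5,5,6,6,9,9]
end: lo=3, hi=6; v = [4,4,4,5,5,5,5,6,6,9,9]

[4,4,4,5,5,5,5,6,6,9,9]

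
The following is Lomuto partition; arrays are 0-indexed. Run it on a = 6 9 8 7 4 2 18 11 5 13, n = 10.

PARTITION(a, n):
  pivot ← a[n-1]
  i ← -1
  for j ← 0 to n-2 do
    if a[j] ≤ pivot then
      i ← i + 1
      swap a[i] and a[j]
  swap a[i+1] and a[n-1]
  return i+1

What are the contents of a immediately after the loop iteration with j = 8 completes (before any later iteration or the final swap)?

pivot=13, i=-1
j=0: 6≤13, i=0, swap(0,0) ⇒ 6 9 8 7 4 2 18 11 5 13
j=1: 9≤13, i=1, swap(1,1) ⇒ 6 9 8 7 4 2 18 11 5 13
j=2: 8≤13, i=2, swap(2,2) ⇒ 6 9 8 7 4 2 18 11 5 13
j=3: 7≤13, i=3, swap(3,3) ⇒ 6 9 8 7 4 2 18 11 5 13
j=4: 4≤13, i=4, swap(4,4) ⇒ 6 9 8 7 4 2 18 11 5 13
j=5: 2≤13, i=5, swap(5,5) ⇒ 6 9 8 7 4 2 18 11 5 13
j=6: 18>13, skip
j=7: 11≤13, i=6, swap(6,7) ⇒ 6 9 8 7 4 2 11 18 5 13
j=8: 5≤13, i=7, swap(7,8) ⇒ 6 9 8 7 4 2 11 5 18 13
(after j=8) a = 6 9 8 7 4 2 11 5 18 13

6 9 8 7 4 2 11 5 18 13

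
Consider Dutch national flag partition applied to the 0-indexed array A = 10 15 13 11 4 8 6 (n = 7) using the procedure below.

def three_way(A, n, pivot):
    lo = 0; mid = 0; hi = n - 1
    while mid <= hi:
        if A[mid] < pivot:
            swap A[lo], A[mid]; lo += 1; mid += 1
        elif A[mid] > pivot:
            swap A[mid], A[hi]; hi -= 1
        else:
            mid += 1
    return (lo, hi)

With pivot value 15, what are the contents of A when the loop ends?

pivot = 15; lo=0, mid=0, hi=6
A[mid]=10<15: swap A[0],A[0]; lo=1,mid=1 → 10 15 13 11 4 8 6
A[mid]=15=15: mid=2
A[mid]=13<15: swap A[1],A[2]; lo=2,mid=3 → 10 13 15 11 4 8 6
A[mid]=11<15: swap A[2],A[3]; lo=3,mid=4 → 10 13 11 15 4 8 6
A[mid]=4<15: swap A[3],A[4]; lo=4,mid=5 → 10 13 11 4 15 8 6
A[mid]=8<15: swap A[4],A[5]; lo=5,mid=6 → 10 13 11 4 8 15 6
A[mid]=6<15: swap A[5],A[6]; lo=6,mid=7 → 10 13 11 4 8 6 15
end: lo=6, hi=6; A = 10 13 11 4 8 6 15

10 13 11 4 8 6 15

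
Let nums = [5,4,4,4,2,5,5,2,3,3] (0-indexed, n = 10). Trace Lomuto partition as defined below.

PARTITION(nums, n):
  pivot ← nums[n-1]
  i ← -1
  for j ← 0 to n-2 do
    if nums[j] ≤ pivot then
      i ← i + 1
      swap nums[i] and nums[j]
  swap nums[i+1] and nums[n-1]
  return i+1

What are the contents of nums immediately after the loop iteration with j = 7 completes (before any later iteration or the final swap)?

pivot = nums[9] = 3; i = -1
j=0: nums[0]=5 > 3 → no swap
j=1: nums[1]=4 > 3 → no swap
j=2: nums[2]=4 > 3 → no swap
j=3: nums[3]=4 > 3 → no swap
j=4: nums[4]=2 ≤ 3 → i=0, swap nums[0],nums[4] → [2,4,4,4,5,5,5,2,3,3]
j=5: nums[5]=5 > 3 → no swap
j=6: nums[6]=5 > 3 → no swap
j=7: nums[7]=2 ≤ 3 → i=1, swap nums[1],nums[7] → [2,2,4,4,5,5,5,4,3,3]
(after j=7) nums = [2,2,4,4,5,5,5,4,3,3]

[2,2,4,4,5,5,5,4,3,3]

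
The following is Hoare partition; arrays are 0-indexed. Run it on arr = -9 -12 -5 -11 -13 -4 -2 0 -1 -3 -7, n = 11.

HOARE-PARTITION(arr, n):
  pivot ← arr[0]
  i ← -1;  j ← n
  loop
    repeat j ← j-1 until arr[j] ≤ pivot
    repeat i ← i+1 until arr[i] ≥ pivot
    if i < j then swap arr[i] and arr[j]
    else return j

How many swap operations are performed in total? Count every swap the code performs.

2

pivot = arr[0] = -9; i = -1, j = 11
j→4 (arr[4]=-13≤-9), i→0 (arr[0]=-9≥-9); i<j, swap → -13 -12 -5 -11 -9 -4 -2 0 -1 -3 -7
j→3 (arr[3]=-11≤-9), i→2 (arr[2]=-5≥-9); i<j, swap → -13 -12 -11 -5 -9 -4 -2 0 -1 -3 -7
j→2, i→3; i≥j, return j=2. arr = -13 -12 -11 -5 -9 -4 -2 0 -1 -3 -7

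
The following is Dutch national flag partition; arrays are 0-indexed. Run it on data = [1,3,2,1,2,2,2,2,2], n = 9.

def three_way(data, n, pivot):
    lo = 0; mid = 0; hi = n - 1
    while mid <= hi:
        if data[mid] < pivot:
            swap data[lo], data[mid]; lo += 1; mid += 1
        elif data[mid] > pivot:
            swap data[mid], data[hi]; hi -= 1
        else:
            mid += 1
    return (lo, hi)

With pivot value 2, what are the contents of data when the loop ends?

lo=0 mid=0 hi=8
1<2: swap(0,0), lo=1 mid=1 ⇒ [1,3,2,1,2,2,2,2,2]
3>2: swap(1,8), hi=7 ⇒ [1,2,2,1,2,2,2,2,3]
2=2: mid=2
2=2: mid=3
1<2: swap(1,3), lo=2 mid=4 ⇒ [1,1,2,2,2,2,2,2,3]
2=2: mid=5
2=2: mid=6
2=2: mid=7
2=2: mid=8
done. lo=2 hi=7; data=[1,1,2,2,2,2,2,2,3]

[1,1,2,2,2,2,2,2,3]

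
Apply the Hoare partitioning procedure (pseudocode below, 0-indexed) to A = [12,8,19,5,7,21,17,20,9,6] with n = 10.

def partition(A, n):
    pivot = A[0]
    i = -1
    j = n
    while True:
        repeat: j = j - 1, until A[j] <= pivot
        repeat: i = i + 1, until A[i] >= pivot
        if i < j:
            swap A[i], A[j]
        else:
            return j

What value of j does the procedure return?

pivot = A[0] = 12; i = -1, j = 10
j→9 (A[9]=6≤12), i→0 (A[0]=12≥12); i<j, swap → [6,8,19,5,7,21,17,20,9,12]
j→8 (A[8]=9≤12), i→2 (A[2]=19≥12); i<j, swap → [6,8,9,5,7,21,17,20,19,12]
j→4, i→5; i≥j, return j=4. A = [6,8,9,5,7,21,17,20,19,12]

4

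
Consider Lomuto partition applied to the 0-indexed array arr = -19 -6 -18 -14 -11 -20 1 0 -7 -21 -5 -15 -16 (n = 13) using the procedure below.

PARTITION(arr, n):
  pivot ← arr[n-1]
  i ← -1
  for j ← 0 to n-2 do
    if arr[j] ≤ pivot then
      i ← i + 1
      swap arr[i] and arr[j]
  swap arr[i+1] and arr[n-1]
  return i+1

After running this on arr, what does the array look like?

pivot = arr[12] = -16; i = -1
j=0: arr[0]=-19 ≤ -16 → i=0, swap arr[0],arr[0] (no change) → -19 -6 -18 -14 -11 -20 1 0 -7 -21 -5 -15 -16
j=1: arr[1]=-6 > -16 → no swap
j=2: arr[2]=-18 ≤ -16 → i=1, swap arr[1],arr[2] → -19 -18 -6 -14 -11 -20 1 0 -7 -21 -5 -15 -16
j=3: arr[3]=-14 > -16 → no swap
j=4: arr[4]=-11 > -16 → no swap
j=5: arr[5]=-20 ≤ -16 → i=2, swap arr[2],arr[5] → -19 -18 -20 -14 -11 -6 1 0 -7 -21 -5 -15 -16
j=6: arr[6]=1 > -16 → no swap
j=7: arr[7]=0 > -16 → no swap
j=8: arr[8]=-7 > -16 → no swap
j=9: arr[9]=-21 ≤ -16 → i=3, swap arr[3],arr[9] → -19 -18 -20 -21 -11 -6 1 0 -7 -14 -5 -15 -16
j=10: arr[10]=-5 > -16 → no swap
j=11: arr[11]=-15 > -16 → no swap
final swap arr[4],arr[12] → -19 -18 -20 -21 -16 -6 1 0 -7 -14 -5 -15 -11; return 4

-19 -18 -20 -21 -16 -6 1 0 -7 -14 -5 -15 -11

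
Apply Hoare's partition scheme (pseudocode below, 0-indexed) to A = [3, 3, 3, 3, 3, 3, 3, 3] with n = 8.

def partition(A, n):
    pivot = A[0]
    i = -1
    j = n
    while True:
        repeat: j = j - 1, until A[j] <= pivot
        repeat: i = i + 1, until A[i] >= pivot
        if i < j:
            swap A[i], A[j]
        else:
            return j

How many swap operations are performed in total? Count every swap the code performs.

pivot = A[0] = 3; i = -1, j = 8
j→7 (A[7]=3≤3), i→0 (A[0]=3≥3); i<j, swap → [3, 3, 3, 3, 3, 3, 3, 3]
j→6 (A[6]=3≤3), i→1 (A[1]=3≥3); i<j, swap → [3, 3, 3, 3, 3, 3, 3, 3]
j→5 (A[5]=3≤3), i→2 (A[2]=3≥3); i<j, swap → [3, 3, 3, 3, 3, 3, 3, 3]
j→4 (A[4]=3≤3), i→3 (A[3]=3≥3); i<j, swap → [3, 3, 3, 3, 3, 3, 3, 3]
j→3, i→4; i≥j, return j=3. A = [3, 3, 3, 3, 3, 3, 3, 3]

4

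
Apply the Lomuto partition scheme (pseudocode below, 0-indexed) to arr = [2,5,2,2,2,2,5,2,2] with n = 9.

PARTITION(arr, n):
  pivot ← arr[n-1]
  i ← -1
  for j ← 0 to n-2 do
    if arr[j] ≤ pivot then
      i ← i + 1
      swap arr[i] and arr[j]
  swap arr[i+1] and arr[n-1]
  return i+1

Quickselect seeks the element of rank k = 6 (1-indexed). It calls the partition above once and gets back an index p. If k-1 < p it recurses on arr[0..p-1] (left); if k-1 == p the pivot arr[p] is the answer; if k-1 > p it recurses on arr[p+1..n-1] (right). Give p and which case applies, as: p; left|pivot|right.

pivot=2, i=-1
j=0: 2≤2, i=0, swap(0,0) ⇒ [2,5,2,2,2,2,5,2,2]
j=1: 5>2, skip
j=2: 2≤2, i=1, swap(1,2) ⇒ [2,2,5,2,2,2,5,2,2]
j=3: 2≤2, i=2, swap(2,3) ⇒ [2,2,2,5,2,2,5,2,2]
j=4: 2≤2, i=3, swap(3,4) ⇒ [2,2,2,2,5,2,5,2,2]
j=5: 2≤2, i=4, swap(4,5) ⇒ [2,2,2,2,2,5,5,2,2]
j=6: 5>2, skip
j=7: 2≤2, i=5, swap(5,7) ⇒ [2,2,2,2,2,2,5,5,2]
swap(6,8) ⇒ [2,2,2,2,2,2,2,5,5]; return 6
p = 6; k-1 = 5 < 6 ⇒ left

6; left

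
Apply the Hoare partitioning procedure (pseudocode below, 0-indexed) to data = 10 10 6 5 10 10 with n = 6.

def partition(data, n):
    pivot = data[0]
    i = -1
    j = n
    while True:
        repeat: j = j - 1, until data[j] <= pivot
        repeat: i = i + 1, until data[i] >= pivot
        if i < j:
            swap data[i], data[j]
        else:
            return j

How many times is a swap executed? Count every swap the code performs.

2

pivot = data[0] = 10; i = -1, j = 6
j→5 (data[5]=10≤10), i→0 (data[0]=10≥10); i<j, swap → 10 10 6 5 10 10
j→4 (data[4]=10≤10), i→1 (data[1]=10≥10); i<j, swap → 10 10 6 5 10 10
j→3, i→4; i≥j, return j=3. data = 10 10 6 5 10 10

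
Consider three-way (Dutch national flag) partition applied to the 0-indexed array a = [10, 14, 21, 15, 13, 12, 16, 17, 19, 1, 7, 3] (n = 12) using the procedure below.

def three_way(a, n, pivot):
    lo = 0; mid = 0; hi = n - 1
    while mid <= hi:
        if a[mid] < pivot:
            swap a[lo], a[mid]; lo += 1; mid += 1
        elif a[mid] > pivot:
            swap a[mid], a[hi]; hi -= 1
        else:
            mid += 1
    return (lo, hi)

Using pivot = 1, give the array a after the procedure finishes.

[1, 21, 15, 13, 12, 16, 17, 19, 14, 7, 3, 10]

pivot = 1; lo=0, mid=0, hi=11
a[mid]=10>1: swap a[0],a[11]; hi=10 → [3, 14, 21, 15, 13, 12, 16, 17, 19, 1, 7, 10]
a[mid]=3>1: swap a[0],a[10]; hi=9 → [7, 14, 21, 15, 13, 12, 16, 17, 19, 1, 3, 10]
a[mid]=7>1: swap a[0],a[9]; hi=8 → [1, 14, 21, 15, 13, 12, 16, 17, 19, 7, 3, 10]
a[mid]=1=1: mid=1
a[mid]=14>1: swap a[1],a[8]; hi=7 → [1, 19, 21, 15, 13, 12, 16, 17, 14, 7, 3, 10]
a[mid]=19>1: swap a[1],a[7]; hi=6 → [1, 17, 21, 15, 13, 12, 16, 19, 14, 7, 3, 10]
a[mid]=17>1: swap a[1],a[6]; hi=5 → [1, 16, 21, 15, 13, 12, 17, 19, 14, 7, 3, 10]
a[mid]=16>1: swap a[1],a[5]; hi=4 → [1, 12, 21, 15, 13, 16, 17, 19, 14, 7, 3, 10]
a[mid]=12>1: swap a[1],a[4]; hi=3 → [1, 13, 21, 15, 12, 16, 17, 19, 14, 7, 3, 10]
a[mid]=13>1: swap a[1],a[3]; hi=2 → [1, 15, 21, 13, 12, 16, 17, 19, 14, 7, 3, 10]
a[mid]=15>1: swap a[1],a[2]; hi=1 → [1, 21, 15, 13, 12, 16, 17, 19, 14, 7, 3, 10]
a[mid]=21>1: swap a[1],a[1]; hi=0 → [1, 21, 15, 13, 12, 16, 17, 19, 14, 7, 3, 10]
end: lo=0, hi=0; a = [1, 21, 15, 13, 12, 16, 17, 19, 14, 7, 3, 10]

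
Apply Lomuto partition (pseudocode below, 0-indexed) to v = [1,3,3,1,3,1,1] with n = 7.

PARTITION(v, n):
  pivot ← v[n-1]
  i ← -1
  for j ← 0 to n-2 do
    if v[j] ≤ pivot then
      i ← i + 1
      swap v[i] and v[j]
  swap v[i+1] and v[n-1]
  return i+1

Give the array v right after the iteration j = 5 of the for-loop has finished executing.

pivot=1, i=-1
j=0: 1≤1, i=0, swap(0,0) ⇒ [1,3,3,1,3,1,1]
j=1: 3>1, skip
j=2: 3>1, skip
j=3: 1≤1, i=1, swap(1,3) ⇒ [1,1,3,3,3,1,1]
j=4: 3>1, skip
j=5: 1≤1, i=2, swap(2,5) ⇒ [1,1,1,3,3,3,1]
(after j=5) v = [1,1,1,3,3,3,1]

[1,1,1,3,3,3,1]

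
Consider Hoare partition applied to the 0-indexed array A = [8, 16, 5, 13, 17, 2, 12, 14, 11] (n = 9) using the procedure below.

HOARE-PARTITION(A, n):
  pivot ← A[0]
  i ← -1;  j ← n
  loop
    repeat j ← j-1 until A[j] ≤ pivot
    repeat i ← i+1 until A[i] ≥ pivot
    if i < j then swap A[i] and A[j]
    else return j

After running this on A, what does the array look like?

[2, 5, 16, 13, 17, 8, 12, 14, 11]

pivot = A[0] = 8; i = -1, j = 9
j→5 (A[5]=2≤8), i→0 (A[0]=8≥8); i<j, swap → [2, 16, 5, 13, 17, 8, 12, 14, 11]
j→2 (A[2]=5≤8), i→1 (A[1]=16≥8); i<j, swap → [2, 5, 16, 13, 17, 8, 12, 14, 11]
j→1, i→2; i≥j, return j=1. A = [2, 5, 16, 13, 17, 8, 12, 14, 11]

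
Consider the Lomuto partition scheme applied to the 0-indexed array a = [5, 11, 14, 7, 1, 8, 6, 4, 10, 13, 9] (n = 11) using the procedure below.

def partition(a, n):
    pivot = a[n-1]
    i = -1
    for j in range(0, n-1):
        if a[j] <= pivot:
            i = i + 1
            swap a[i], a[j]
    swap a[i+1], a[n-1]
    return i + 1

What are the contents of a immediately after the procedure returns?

pivot=9, i=-1
j=0: 5≤9, i=0, swap(0,0) ⇒ [5, 11, 14, 7, 1, 8, 6, 4, 10, 13, 9]
j=1: 11>9, skip
j=2: 14>9, skip
j=3: 7≤9, i=1, swap(1,3) ⇒ [5, 7, 14, 11, 1, 8, 6, 4, 10, 13, 9]
j=4: 1≤9, i=2, swap(2,4) ⇒ [5, 7, 1, 11, 14, 8, 6, 4, 10, 13, 9]
j=5: 8≤9, i=3, swap(3,5) ⇒ [5, 7, 1, 8, 14, 11, 6, 4, 10, 13, 9]
j=6: 6≤9, i=4, swap(4,6) ⇒ [5, 7, 1, 8, 6, 11, 14, 4, 10, 13, 9]
j=7: 4≤9, i=5, swap(5,7) ⇒ [5, 7, 1, 8, 6, 4, 14, 11, 10, 13, 9]
j=8: 10>9, skip
j=9: 13>9, skip
swap(6,10) ⇒ [5, 7, 1, 8, 6, 4, 9, 11, 10, 13, 14]; return 6

[5, 7, 1, 8, 6, 4, 9, 11, 10, 13, 14]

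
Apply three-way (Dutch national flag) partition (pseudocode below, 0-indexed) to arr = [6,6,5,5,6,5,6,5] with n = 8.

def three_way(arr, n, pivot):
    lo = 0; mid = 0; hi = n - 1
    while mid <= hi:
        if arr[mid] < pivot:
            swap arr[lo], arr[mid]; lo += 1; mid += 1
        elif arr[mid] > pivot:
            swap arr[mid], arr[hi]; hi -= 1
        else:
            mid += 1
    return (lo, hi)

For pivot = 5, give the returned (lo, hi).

pivot = 5; lo=0, mid=0, hi=7
arr[mid]=6>5: swap arr[0],arr[7]; hi=6 → [5,6,5,5,6,5,6,6]
arr[mid]=5=5: mid=1
arr[mid]=6>5: swap arr[1],arr[6]; hi=5 → [5,6,5,5,6,5,6,6]
arr[mid]=6>5: swap arr[1],arr[5]; hi=4 → [5,5,5,5,6,6,6,6]
arr[mid]=5=5: mid=2
arr[mid]=5=5: mid=3
arr[mid]=5=5: mid=4
arr[mid]=6>5: swap arr[4],arr[4]; hi=3 → [5,5,5,5,6,6,6,6]
end: lo=0, hi=3; arr = [5,5,5,5,6,6,6,6]

(0, 3)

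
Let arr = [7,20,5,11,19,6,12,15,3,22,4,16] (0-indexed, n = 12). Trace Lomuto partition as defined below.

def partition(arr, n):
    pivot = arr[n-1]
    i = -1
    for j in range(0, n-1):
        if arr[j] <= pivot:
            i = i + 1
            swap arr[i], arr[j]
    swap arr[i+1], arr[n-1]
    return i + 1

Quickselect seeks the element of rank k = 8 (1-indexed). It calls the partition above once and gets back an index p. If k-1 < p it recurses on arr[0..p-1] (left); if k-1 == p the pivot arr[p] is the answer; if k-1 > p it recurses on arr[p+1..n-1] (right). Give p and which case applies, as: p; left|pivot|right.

pivot = arr[11] = 16; i = -1
j=0: arr[0]=7 ≤ 16 → i=0, swap arr[0],arr[0] (no change) → [7,20,5,11,19,6,12,15,3,22,4,16]
j=1: arr[1]=20 > 16 → no swap
j=2: arr[2]=5 ≤ 16 → i=1, swap arr[1],arr[2] → [7,5,20,11,19,6,12,15,3,22,4,16]
j=3: arr[3]=11 ≤ 16 → i=2, swap arr[2],arr[3] → [7,5,11,20,19,6,12,15,3,22,4,16]
j=4: arr[4]=19 > 16 → no swap
j=5: arr[5]=6 ≤ 16 → i=3, swap arr[3],arr[5] → [7,5,11,6,19,20,12,15,3,22,4,16]
j=6: arr[6]=12 ≤ 16 → i=4, swap arr[4],arr[6] → [7,5,11,6,12,20,19,15,3,22,4,16]
j=7: arr[7]=15 ≤ 16 → i=5, swap arr[5],arr[7] → [7,5,11,6,12,15,19,20,3,22,4,16]
j=8: arr[8]=3 ≤ 16 → i=6, swap arr[6],arr[8] → [7,5,11,6,12,15,3,20,19,22,4,16]
j=9: arr[9]=22 > 16 → no swap
j=10: arr[10]=4 ≤ 16 → i=7, swap arr[7],arr[10] → [7,5,11,6,12,15,3,4,19,22,20,16]
final swap arr[8],arr[11] → [7,5,11,6,12,15,3,4,16,22,20,19]; return 8
p = 8; k-1 = 7 < 8 ⇒ left

8; left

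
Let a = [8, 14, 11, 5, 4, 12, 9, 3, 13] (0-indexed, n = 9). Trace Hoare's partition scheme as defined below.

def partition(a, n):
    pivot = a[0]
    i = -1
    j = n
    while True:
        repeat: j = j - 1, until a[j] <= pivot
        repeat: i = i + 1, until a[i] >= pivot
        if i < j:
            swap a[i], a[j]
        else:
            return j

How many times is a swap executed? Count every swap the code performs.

3

pivot=8
j stops at 7 (3), i stops at 0 (8); swap ⇒ [3, 14, 11, 5, 4, 12, 9, 8, 13]
j stops at 4 (4), i stops at 1 (14); swap ⇒ [3, 4, 11, 5, 14, 12, 9, 8, 13]
j stops at 3 (5), i stops at 2 (11); swap ⇒ [3, 4, 5, 11, 14, 12, 9, 8, 13]
j stops at 2, i stops at 3; i≥j ⇒ return 2. a=[3, 4, 5, 11, 14, 12, 9, 8, 13]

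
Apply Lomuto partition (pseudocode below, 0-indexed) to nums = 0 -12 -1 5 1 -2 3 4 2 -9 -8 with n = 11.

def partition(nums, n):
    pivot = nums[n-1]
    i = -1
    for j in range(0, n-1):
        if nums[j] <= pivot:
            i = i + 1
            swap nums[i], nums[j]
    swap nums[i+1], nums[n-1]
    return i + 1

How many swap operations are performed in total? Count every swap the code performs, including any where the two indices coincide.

3

pivot = nums[10] = -8; i = -1
j=0: nums[0]=0 > -8 → no swap
j=1: nums[1]=-12 ≤ -8 → i=0, swap nums[0],nums[1] → -12 0 -1 5 1 -2 3 4 2 -9 -8
j=2: nums[2]=-1 > -8 → no swap
j=3: nums[3]=5 > -8 → no swap
j=4: nums[4]=1 > -8 → no swap
j=5: nums[5]=-2 > -8 → no swap
j=6: nums[6]=3 > -8 → no swap
j=7: nums[7]=4 > -8 → no swap
j=8: nums[8]=2 > -8 → no swap
j=9: nums[9]=-9 ≤ -8 → i=1, swap nums[1],nums[9] → -12 -9 -1 5 1 -2 3 4 2 0 -8
final swap nums[2],nums[10] → -12 -9 -8 5 1 -2 3 4 2 0 -1; return 2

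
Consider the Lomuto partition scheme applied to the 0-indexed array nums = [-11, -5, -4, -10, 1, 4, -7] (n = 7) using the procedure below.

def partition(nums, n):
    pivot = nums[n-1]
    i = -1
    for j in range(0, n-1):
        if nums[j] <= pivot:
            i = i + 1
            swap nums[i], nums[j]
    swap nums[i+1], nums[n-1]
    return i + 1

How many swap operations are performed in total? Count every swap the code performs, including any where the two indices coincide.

pivot=-7, i=-1
j=0: -11≤-7, i=0, swap(0,0) ⇒ [-11, -5, -4, -10, 1, 4, -7]
j=1: -5>-7, skip
j=2: -4>-7, skip
j=3: -10≤-7, i=1, swap(1,3) ⇒ [-11, -10, -4, -5, 1, 4, -7]
j=4: 1>-7, skip
j=5: 4>-7, skip
swap(2,6) ⇒ [-11, -10, -7, -5, 1, 4, -4]; return 2

3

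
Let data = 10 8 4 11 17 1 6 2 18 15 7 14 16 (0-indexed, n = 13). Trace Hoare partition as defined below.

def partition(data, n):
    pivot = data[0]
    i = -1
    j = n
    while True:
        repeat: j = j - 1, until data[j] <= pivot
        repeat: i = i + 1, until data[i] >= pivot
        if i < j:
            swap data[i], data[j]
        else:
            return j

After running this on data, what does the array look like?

pivot=10
j stops at 10 (7), i stops at 0 (10); swap ⇒ 7 8 4 11 17 1 6 2 18 15 10 14 16
j stops at 7 (2), i stops at 3 (11); swap ⇒ 7 8 4 2 17 1 6 11 18 15 10 14 16
j stops at 6 (6), i stops at 4 (17); swap ⇒ 7 8 4 2 6 1 17 11 18 15 10 14 16
j stops at 5, i stops at 6; i≥j ⇒ return 5. data=7 8 4 2 6 1 17 11 18 15 10 14 16

7 8 4 2 6 1 17 11 18 15 10 14 16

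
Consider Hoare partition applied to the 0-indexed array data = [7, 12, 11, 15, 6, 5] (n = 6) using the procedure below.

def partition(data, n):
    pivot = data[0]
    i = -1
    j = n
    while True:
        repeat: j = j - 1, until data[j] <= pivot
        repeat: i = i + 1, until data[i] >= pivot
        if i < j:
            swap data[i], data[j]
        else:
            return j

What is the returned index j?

1

pivot=7
j stops at 5 (5), i stops at 0 (7); swap ⇒ [5, 12, 11, 15, 6, 7]
j stops at 4 (6), i stops at 1 (12); swap ⇒ [5, 6, 11, 15, 12, 7]
j stops at 1, i stops at 2; i≥j ⇒ return 1. data=[5, 6, 11, 15, 12, 7]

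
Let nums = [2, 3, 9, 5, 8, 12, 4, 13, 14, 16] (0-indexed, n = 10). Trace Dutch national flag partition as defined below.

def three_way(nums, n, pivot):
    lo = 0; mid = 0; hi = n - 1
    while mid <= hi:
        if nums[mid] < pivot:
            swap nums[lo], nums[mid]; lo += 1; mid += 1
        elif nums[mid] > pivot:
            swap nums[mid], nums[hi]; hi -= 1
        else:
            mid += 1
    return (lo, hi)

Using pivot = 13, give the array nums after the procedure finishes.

[2, 3, 9, 5, 8, 12, 4, 13, 16, 14]

pivot = 13; lo=0, mid=0, hi=9
nums[mid]=2<13: swap nums[0],nums[0]; lo=1,mid=1 → [2, 3, 9, 5, 8, 12, 4, 13, 14, 16]
nums[mid]=3<13: swap nums[1],nums[1]; lo=2,mid=2 → [2, 3, 9, 5, 8, 12, 4, 13, 14, 16]
nums[mid]=9<13: swap nums[2],nums[2]; lo=3,mid=3 → [2, 3, 9, 5, 8, 12, 4, 13, 14, 16]
nums[mid]=5<13: swap nums[3],nums[3]; lo=4,mid=4 → [2, 3, 9, 5, 8, 12, 4, 13, 14, 16]
nums[mid]=8<13: swap nums[4],nums[4]; lo=5,mid=5 → [2, 3, 9, 5, 8, 12, 4, 13, 14, 16]
nums[mid]=12<13: swap nums[5],nums[5]; lo=6,mid=6 → [2, 3, 9, 5, 8, 12, 4, 13, 14, 16]
nums[mid]=4<13: swap nums[6],nums[6]; lo=7,mid=7 → [2, 3, 9, 5, 8, 12, 4, 13, 14, 16]
nums[mid]=13=13: mid=8
nums[mid]=14>13: swap nums[8],nums[9]; hi=8 → [2, 3, 9, 5, 8, 12, 4, 13, 16, 14]
nums[mid]=16>13: swap nums[8],nums[8]; hi=7 → [2, 3, 9, 5, 8, 12, 4, 13, 16, 14]
end: lo=7, hi=7; nums = [2, 3, 9, 5, 8, 12, 4, 13, 16, 14]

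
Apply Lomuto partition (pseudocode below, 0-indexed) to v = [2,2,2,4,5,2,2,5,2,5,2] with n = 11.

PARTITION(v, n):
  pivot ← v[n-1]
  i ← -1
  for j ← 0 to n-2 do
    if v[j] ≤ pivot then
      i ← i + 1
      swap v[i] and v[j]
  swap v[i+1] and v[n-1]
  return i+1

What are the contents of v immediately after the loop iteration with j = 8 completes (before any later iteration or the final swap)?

pivot = v[10] = 2; i = -1
j=0: v[0]=2 ≤ 2 → i=0, swap v[0],v[0] (no change) → [2,2,2,4,5,2,2,5,2,5,2]
j=1: v[1]=2 ≤ 2 → i=1, swap v[1],v[1] (no change) → [2,2,2,4,5,2,2,5,2,5,2]
j=2: v[2]=2 ≤ 2 → i=2, swap v[2],v[2] (no change) → [2,2,2,4,5,2,2,5,2,5,2]
j=3: v[3]=4 > 2 → no swap
j=4: v[4]=5 > 2 → no swap
j=5: v[5]=2 ≤ 2 → i=3, swap v[3],v[5] → [2,2,2,2,5,4,2,5,2,5,2]
j=6: v[6]=2 ≤ 2 → i=4, swap v[4],v[6] → [2,2,2,2,2,4,5,5,2,5,2]
j=7: v[7]=5 > 2 → no swap
j=8: v[8]=2 ≤ 2 → i=5, swap v[5],v[8] → [2,2,2,2,2,2,5,5,4,5,2]
(after j=8) v = [2,2,2,2,2,2,5,5,4,5,2]

[2,2,2,2,2,2,5,5,4,5,2]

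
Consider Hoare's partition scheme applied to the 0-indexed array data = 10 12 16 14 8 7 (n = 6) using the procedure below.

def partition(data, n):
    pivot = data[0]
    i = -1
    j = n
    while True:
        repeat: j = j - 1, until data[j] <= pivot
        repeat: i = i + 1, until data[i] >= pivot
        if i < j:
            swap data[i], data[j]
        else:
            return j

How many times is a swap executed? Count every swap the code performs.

pivot = data[0] = 10; i = -1, j = 6
j→5 (data[5]=7≤10), i→0 (data[0]=10≥10); i<j, swap → 7 12 16 14 8 10
j→4 (data[4]=8≤10), i→1 (data[1]=12≥10); i<j, swap → 7 8 16 14 12 10
j→1, i→2; i≥j, return j=1. data = 7 8 16 14 12 10

2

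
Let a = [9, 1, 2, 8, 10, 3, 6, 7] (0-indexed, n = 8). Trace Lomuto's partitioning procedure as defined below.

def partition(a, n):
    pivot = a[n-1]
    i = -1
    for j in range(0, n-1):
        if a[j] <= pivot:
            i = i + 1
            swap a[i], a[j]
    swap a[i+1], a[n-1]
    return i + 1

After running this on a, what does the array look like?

[1, 2, 3, 6, 7, 9, 8, 10]

pivot = a[7] = 7; i = -1
j=0: a[0]=9 > 7 → no swap
j=1: a[1]=1 ≤ 7 → i=0, swap a[0],a[1] → [1, 9, 2, 8, 10, 3, 6, 7]
j=2: a[2]=2 ≤ 7 → i=1, swap a[1],a[2] → [1, 2, 9, 8, 10, 3, 6, 7]
j=3: a[3]=8 > 7 → no swap
j=4: a[4]=10 > 7 → no swap
j=5: a[5]=3 ≤ 7 → i=2, swap a[2],a[5] → [1, 2, 3, 8, 10, 9, 6, 7]
j=6: a[6]=6 ≤ 7 → i=3, swap a[3],a[6] → [1, 2, 3, 6, 10, 9, 8, 7]
final swap a[4],a[7] → [1, 2, 3, 6, 7, 9, 8, 10]; return 4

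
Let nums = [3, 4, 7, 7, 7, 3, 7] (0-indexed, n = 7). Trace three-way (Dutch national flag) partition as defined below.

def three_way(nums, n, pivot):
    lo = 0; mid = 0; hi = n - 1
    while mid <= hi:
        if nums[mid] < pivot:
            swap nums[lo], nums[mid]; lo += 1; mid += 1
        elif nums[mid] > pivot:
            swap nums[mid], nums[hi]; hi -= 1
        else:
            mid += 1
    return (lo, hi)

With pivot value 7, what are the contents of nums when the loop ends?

[3, 4, 3, 7, 7, 7, 7]

pivot = 7; lo=0, mid=0, hi=6
nums[mid]=3<7: swap nums[0],nums[0]; lo=1,mid=1 → [3, 4, 7, 7, 7, 3, 7]
nums[mid]=4<7: swap nums[1],nums[1]; lo=2,mid=2 → [3, 4, 7, 7, 7, 3, 7]
nums[mid]=7=7: mid=3
nums[mid]=7=7: mid=4
nums[mid]=7=7: mid=5
nums[mid]=3<7: swap nums[2],nums[5]; lo=3,mid=6 → [3, 4, 3, 7, 7, 7, 7]
nums[mid]=7=7: mid=7
end: lo=3, hi=6; nums = [3, 4, 3, 7, 7, 7, 7]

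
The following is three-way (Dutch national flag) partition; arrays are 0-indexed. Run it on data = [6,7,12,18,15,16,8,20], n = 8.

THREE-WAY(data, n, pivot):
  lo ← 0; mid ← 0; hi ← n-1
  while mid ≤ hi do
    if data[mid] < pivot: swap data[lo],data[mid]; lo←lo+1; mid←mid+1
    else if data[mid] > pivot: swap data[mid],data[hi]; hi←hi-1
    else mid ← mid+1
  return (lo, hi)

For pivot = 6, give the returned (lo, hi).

(0, 0)

lo=0 mid=0 hi=7
6=6: mid=1
7>6: swap(1,7), hi=6 ⇒ [6,20,12,18,15,16,8,7]
20>6: swap(1,6), hi=5 ⇒ [6,8,12,18,15,16,20,7]
8>6: swap(1,5), hi=4 ⇒ [6,16,12,18,15,8,20,7]
16>6: swap(1,4), hi=3 ⇒ [6,15,12,18,16,8,20,7]
15>6: swap(1,3), hi=2 ⇒ [6,18,12,15,16,8,20,7]
18>6: swap(1,2), hi=1 ⇒ [6,12,18,15,16,8,20,7]
12>6: swap(1,1), hi=0 ⇒ [6,12,18,15,16,8,20,7]
done. lo=0 hi=0; data=[6,12,18,15,16,8,20,7]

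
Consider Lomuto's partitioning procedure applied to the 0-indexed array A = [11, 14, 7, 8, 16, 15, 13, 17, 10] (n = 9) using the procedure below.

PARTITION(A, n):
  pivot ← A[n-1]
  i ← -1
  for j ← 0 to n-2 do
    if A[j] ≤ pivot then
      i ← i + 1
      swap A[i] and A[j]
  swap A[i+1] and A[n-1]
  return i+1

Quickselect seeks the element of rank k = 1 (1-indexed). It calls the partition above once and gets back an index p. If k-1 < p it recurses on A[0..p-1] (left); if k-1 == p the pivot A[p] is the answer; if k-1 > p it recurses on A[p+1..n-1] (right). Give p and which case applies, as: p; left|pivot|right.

pivot = A[8] = 10; i = -1
j=0: A[0]=11 > 10 → no swap
j=1: A[1]=14 > 10 → no swap
j=2: A[2]=7 ≤ 10 → i=0, swap A[0],A[2] → [7, 14, 11, 8, 16, 15, 13, 17, 10]
j=3: A[3]=8 ≤ 10 → i=1, swap A[1],A[3] → [7, 8, 11, 14, 16, 15, 13, 17, 10]
j=4: A[4]=16 > 10 → no swap
j=5: A[5]=15 > 10 → no swap
j=6: A[6]=13 > 10 → no swap
j=7: A[7]=17 > 10 → no swap
final swap A[2],A[8] → [7, 8, 10, 14, 16, 15, 13, 17, 11]; return 2
p = 2; k-1 = 0 < 2 ⇒ left

2; left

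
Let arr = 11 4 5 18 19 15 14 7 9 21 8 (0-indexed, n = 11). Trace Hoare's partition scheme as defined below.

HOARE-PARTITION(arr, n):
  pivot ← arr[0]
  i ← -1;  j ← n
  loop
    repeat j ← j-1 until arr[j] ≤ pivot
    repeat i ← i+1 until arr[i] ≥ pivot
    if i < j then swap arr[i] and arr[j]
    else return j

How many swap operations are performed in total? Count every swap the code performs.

3

pivot = arr[0] = 11; i = -1, j = 11
j→10 (arr[10]=8≤11), i→0 (arr[0]=11≥11); i<j, swap → 8 4 5 18 19 15 14 7 9 21 11
j→8 (arr[8]=9≤11), i→3 (arr[3]=18≥11); i<j, swap → 8 4 5 9 19 15 14 7 18 21 11
j→7 (arr[7]=7≤11), i→4 (arr[4]=19≥11); i<j, swap → 8 4 5 9 7 15 14 19 18 21 11
j→4, i→5; i≥j, return j=4. arr = 8 4 5 9 7 15 14 19 18 21 11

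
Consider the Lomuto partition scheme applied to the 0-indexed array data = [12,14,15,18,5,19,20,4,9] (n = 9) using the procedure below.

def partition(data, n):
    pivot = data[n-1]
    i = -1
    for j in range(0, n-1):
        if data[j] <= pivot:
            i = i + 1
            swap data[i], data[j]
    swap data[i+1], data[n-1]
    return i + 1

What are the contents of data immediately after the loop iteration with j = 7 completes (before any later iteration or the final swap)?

[5,4,15,18,12,19,20,14,9]

pivot = data[8] = 9; i = -1
j=0: data[0]=12 > 9 → no swap
j=1: data[1]=14 > 9 → no swap
j=2: data[2]=15 > 9 → no swap
j=3: data[3]=18 > 9 → no swap
j=4: data[4]=5 ≤ 9 → i=0, swap data[0],data[4] → [5,14,15,18,12,19,20,4,9]
j=5: data[5]=19 > 9 → no swap
j=6: data[6]=20 > 9 → no swap
j=7: data[7]=4 ≤ 9 → i=1, swap data[1],data[7] → [5,4,15,18,12,19,20,14,9]
(after j=7) data = [5,4,15,18,12,19,20,14,9]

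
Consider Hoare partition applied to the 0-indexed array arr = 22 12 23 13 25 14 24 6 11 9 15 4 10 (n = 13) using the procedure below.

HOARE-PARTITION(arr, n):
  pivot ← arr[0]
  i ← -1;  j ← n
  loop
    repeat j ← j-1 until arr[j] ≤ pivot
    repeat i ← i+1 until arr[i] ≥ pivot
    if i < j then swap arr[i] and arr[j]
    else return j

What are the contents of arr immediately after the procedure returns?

pivot=22
j stops at 12 (10), i stops at 0 (22); swap ⇒ 10 12 23 13 25 14 24 6 11 9 15 4 22
j stops at 11 (4), i stops at 2 (23); swap ⇒ 10 12 4 13 25 14 24 6 11 9 15 23 22
j stops at 10 (15), i stops at 4 (25); swap ⇒ 10 12 4 13 15 14 24 6 11 9 25 23 22
j stops at 9 (9), i stops at 6 (24); swap ⇒ 10 12 4 13 15 14 9 6 11 24 25 23 22
j stops at 8, i stops at 9; i≥j ⇒ return 8. arr=10 12 4 13 15 14 9 6 11 24 25 23 22

10 12 4 13 15 14 9 6 11 24 25 23 22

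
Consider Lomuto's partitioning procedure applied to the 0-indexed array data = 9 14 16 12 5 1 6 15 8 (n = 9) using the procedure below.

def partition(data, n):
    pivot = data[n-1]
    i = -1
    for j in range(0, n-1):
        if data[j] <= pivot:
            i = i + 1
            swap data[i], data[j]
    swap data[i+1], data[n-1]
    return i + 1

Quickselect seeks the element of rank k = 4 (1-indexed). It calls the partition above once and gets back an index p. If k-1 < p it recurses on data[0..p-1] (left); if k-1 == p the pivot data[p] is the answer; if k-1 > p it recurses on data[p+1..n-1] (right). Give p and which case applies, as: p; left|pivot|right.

pivot=8, i=-1
j=0: 9>8, skip
j=1: 14>8, skip
j=2: 16>8, skip
j=3: 12>8, skip
j=4: 5≤8, i=0, swap(0,4) ⇒ 5 14 16 12 9 1 6 15 8
j=5: 1≤8, i=1, swap(1,5) ⇒ 5 1 16 12 9 14 6 15 8
j=6: 6≤8, i=2, swap(2,6) ⇒ 5 1 6 12 9 14 16 15 8
j=7: 15>8, skip
swap(3,8) ⇒ 5 1 6 8 9 14 16 15 12; return 3
p = 3; k-1 = 3 == 3 ⇒ pivot

3; pivot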